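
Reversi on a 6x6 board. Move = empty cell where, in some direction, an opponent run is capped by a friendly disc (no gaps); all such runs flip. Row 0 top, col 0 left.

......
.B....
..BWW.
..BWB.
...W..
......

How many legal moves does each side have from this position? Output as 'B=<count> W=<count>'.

Answer: B=6 W=8

Derivation:
-- B to move --
(1,2): flips 1 -> legal
(1,3): no bracket -> illegal
(1,4): flips 2 -> legal
(1,5): no bracket -> illegal
(2,5): flips 2 -> legal
(3,5): no bracket -> illegal
(4,2): no bracket -> illegal
(4,4): flips 1 -> legal
(5,2): flips 1 -> legal
(5,3): no bracket -> illegal
(5,4): flips 1 -> legal
B mobility = 6
-- W to move --
(0,0): flips 2 -> legal
(0,1): no bracket -> illegal
(0,2): no bracket -> illegal
(1,0): no bracket -> illegal
(1,2): no bracket -> illegal
(1,3): no bracket -> illegal
(2,0): no bracket -> illegal
(2,1): flips 2 -> legal
(2,5): flips 1 -> legal
(3,1): flips 1 -> legal
(3,5): flips 1 -> legal
(4,1): flips 1 -> legal
(4,2): no bracket -> illegal
(4,4): flips 1 -> legal
(4,5): flips 1 -> legal
W mobility = 8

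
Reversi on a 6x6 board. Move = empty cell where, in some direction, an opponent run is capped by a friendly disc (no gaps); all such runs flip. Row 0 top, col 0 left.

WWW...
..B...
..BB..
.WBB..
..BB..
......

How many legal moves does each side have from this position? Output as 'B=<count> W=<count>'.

Answer: B=3 W=4

Derivation:
-- B to move --
(0,3): no bracket -> illegal
(1,0): no bracket -> illegal
(1,1): no bracket -> illegal
(1,3): no bracket -> illegal
(2,0): flips 1 -> legal
(2,1): no bracket -> illegal
(3,0): flips 1 -> legal
(4,0): flips 1 -> legal
(4,1): no bracket -> illegal
B mobility = 3
-- W to move --
(0,3): no bracket -> illegal
(1,1): no bracket -> illegal
(1,3): flips 1 -> legal
(1,4): no bracket -> illegal
(2,1): no bracket -> illegal
(2,4): no bracket -> illegal
(3,4): flips 4 -> legal
(4,1): no bracket -> illegal
(4,4): no bracket -> illegal
(5,1): no bracket -> illegal
(5,2): flips 4 -> legal
(5,3): flips 1 -> legal
(5,4): no bracket -> illegal
W mobility = 4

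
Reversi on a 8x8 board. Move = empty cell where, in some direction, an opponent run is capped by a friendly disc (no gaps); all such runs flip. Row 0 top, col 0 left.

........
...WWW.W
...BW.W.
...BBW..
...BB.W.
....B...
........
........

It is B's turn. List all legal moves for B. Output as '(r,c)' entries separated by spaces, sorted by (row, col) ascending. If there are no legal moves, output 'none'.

(0,2): no bracket -> illegal
(0,3): flips 1 -> legal
(0,4): flips 2 -> legal
(0,5): flips 1 -> legal
(0,6): flips 2 -> legal
(0,7): no bracket -> illegal
(1,2): no bracket -> illegal
(1,6): no bracket -> illegal
(2,2): no bracket -> illegal
(2,5): flips 1 -> legal
(2,7): no bracket -> illegal
(3,6): flips 1 -> legal
(3,7): no bracket -> illegal
(4,5): no bracket -> illegal
(4,7): no bracket -> illegal
(5,5): no bracket -> illegal
(5,6): no bracket -> illegal
(5,7): no bracket -> illegal

Answer: (0,3) (0,4) (0,5) (0,6) (2,5) (3,6)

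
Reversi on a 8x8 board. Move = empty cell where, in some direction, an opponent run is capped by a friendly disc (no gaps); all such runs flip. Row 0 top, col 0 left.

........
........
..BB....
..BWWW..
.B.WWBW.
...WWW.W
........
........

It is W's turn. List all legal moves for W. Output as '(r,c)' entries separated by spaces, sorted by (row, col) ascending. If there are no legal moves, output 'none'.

Answer: (1,1) (1,2) (1,3) (2,1) (3,1) (3,6) (5,6)

Derivation:
(1,1): flips 1 -> legal
(1,2): flips 1 -> legal
(1,3): flips 1 -> legal
(1,4): no bracket -> illegal
(2,1): flips 1 -> legal
(2,4): no bracket -> illegal
(3,0): no bracket -> illegal
(3,1): flips 1 -> legal
(3,6): flips 1 -> legal
(4,0): no bracket -> illegal
(4,2): no bracket -> illegal
(5,0): no bracket -> illegal
(5,1): no bracket -> illegal
(5,2): no bracket -> illegal
(5,6): flips 1 -> legal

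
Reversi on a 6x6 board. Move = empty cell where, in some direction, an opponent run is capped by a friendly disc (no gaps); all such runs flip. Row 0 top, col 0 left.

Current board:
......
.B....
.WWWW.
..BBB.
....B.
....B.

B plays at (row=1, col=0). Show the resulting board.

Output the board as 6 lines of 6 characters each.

Place B at (1,0); scan 8 dirs for brackets.
Dir NW: edge -> no flip
Dir N: first cell '.' (not opp) -> no flip
Dir NE: first cell '.' (not opp) -> no flip
Dir W: edge -> no flip
Dir E: first cell 'B' (not opp) -> no flip
Dir SW: edge -> no flip
Dir S: first cell '.' (not opp) -> no flip
Dir SE: opp run (2,1) capped by B -> flip
All flips: (2,1)

Answer: ......
BB....
.BWWW.
..BBB.
....B.
....B.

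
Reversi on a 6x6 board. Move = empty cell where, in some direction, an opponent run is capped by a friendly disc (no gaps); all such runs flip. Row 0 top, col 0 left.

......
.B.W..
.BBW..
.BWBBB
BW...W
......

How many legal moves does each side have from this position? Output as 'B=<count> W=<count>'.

Answer: B=8 W=7

Derivation:
-- B to move --
(0,2): no bracket -> illegal
(0,3): flips 2 -> legal
(0,4): flips 1 -> legal
(1,2): flips 1 -> legal
(1,4): no bracket -> illegal
(2,4): flips 1 -> legal
(3,0): no bracket -> illegal
(4,2): flips 2 -> legal
(4,3): flips 1 -> legal
(4,4): no bracket -> illegal
(5,0): no bracket -> illegal
(5,1): flips 1 -> legal
(5,2): no bracket -> illegal
(5,4): no bracket -> illegal
(5,5): flips 1 -> legal
B mobility = 8
-- W to move --
(0,0): no bracket -> illegal
(0,1): flips 3 -> legal
(0,2): no bracket -> illegal
(1,0): flips 1 -> legal
(1,2): flips 1 -> legal
(2,0): flips 2 -> legal
(2,4): no bracket -> illegal
(2,5): flips 1 -> legal
(3,0): flips 1 -> legal
(4,2): no bracket -> illegal
(4,3): flips 1 -> legal
(4,4): no bracket -> illegal
(5,0): no bracket -> illegal
(5,1): no bracket -> illegal
W mobility = 7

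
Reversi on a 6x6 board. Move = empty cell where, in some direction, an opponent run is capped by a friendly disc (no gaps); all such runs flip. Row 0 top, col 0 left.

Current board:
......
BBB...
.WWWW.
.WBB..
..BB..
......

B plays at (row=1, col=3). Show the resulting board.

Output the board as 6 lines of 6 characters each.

Answer: ......
BBBB..
.WWBW.
.WBB..
..BB..
......

Derivation:
Place B at (1,3); scan 8 dirs for brackets.
Dir NW: first cell '.' (not opp) -> no flip
Dir N: first cell '.' (not opp) -> no flip
Dir NE: first cell '.' (not opp) -> no flip
Dir W: first cell 'B' (not opp) -> no flip
Dir E: first cell '.' (not opp) -> no flip
Dir SW: opp run (2,2) (3,1), next='.' -> no flip
Dir S: opp run (2,3) capped by B -> flip
Dir SE: opp run (2,4), next='.' -> no flip
All flips: (2,3)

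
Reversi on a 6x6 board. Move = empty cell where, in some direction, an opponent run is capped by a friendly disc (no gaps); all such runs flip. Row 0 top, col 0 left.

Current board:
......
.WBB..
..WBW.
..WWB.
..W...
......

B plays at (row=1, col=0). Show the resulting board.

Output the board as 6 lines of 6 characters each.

Answer: ......
BBBB..
..WBW.
..WWB.
..W...
......

Derivation:
Place B at (1,0); scan 8 dirs for brackets.
Dir NW: edge -> no flip
Dir N: first cell '.' (not opp) -> no flip
Dir NE: first cell '.' (not opp) -> no flip
Dir W: edge -> no flip
Dir E: opp run (1,1) capped by B -> flip
Dir SW: edge -> no flip
Dir S: first cell '.' (not opp) -> no flip
Dir SE: first cell '.' (not opp) -> no flip
All flips: (1,1)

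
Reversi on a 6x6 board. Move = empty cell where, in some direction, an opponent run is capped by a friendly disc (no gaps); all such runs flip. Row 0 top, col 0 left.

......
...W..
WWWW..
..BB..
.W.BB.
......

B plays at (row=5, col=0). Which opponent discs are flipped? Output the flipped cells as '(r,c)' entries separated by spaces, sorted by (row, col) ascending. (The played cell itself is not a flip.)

Answer: (4,1)

Derivation:
Dir NW: edge -> no flip
Dir N: first cell '.' (not opp) -> no flip
Dir NE: opp run (4,1) capped by B -> flip
Dir W: edge -> no flip
Dir E: first cell '.' (not opp) -> no flip
Dir SW: edge -> no flip
Dir S: edge -> no flip
Dir SE: edge -> no flip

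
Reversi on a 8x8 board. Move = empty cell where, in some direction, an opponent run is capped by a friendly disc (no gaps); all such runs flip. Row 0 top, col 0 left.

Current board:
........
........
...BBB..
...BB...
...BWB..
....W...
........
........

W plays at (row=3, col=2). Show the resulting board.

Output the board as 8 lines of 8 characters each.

Answer: ........
........
...BBB..
..WBB...
...WWB..
....W...
........
........

Derivation:
Place W at (3,2); scan 8 dirs for brackets.
Dir NW: first cell '.' (not opp) -> no flip
Dir N: first cell '.' (not opp) -> no flip
Dir NE: opp run (2,3), next='.' -> no flip
Dir W: first cell '.' (not opp) -> no flip
Dir E: opp run (3,3) (3,4), next='.' -> no flip
Dir SW: first cell '.' (not opp) -> no flip
Dir S: first cell '.' (not opp) -> no flip
Dir SE: opp run (4,3) capped by W -> flip
All flips: (4,3)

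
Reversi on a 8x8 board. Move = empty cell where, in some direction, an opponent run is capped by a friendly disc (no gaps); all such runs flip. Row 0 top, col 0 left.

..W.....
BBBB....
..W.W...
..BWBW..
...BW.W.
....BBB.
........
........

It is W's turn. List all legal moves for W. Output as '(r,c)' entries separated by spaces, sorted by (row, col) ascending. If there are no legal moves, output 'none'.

Answer: (0,0) (0,4) (2,0) (3,1) (4,2) (5,3) (6,4) (6,6)

Derivation:
(0,0): flips 1 -> legal
(0,1): no bracket -> illegal
(0,3): no bracket -> illegal
(0,4): flips 1 -> legal
(1,4): no bracket -> illegal
(2,0): flips 1 -> legal
(2,1): no bracket -> illegal
(2,3): no bracket -> illegal
(2,5): no bracket -> illegal
(3,1): flips 1 -> legal
(4,1): no bracket -> illegal
(4,2): flips 2 -> legal
(4,5): no bracket -> illegal
(4,7): no bracket -> illegal
(5,2): no bracket -> illegal
(5,3): flips 1 -> legal
(5,7): no bracket -> illegal
(6,3): no bracket -> illegal
(6,4): flips 2 -> legal
(6,5): no bracket -> illegal
(6,6): flips 2 -> legal
(6,7): no bracket -> illegal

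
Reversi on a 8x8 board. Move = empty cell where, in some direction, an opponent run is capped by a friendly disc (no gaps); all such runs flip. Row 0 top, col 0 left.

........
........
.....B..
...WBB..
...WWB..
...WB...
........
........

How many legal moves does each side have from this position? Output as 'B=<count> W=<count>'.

Answer: B=4 W=8

Derivation:
-- B to move --
(2,2): no bracket -> illegal
(2,3): no bracket -> illegal
(2,4): no bracket -> illegal
(3,2): flips 2 -> legal
(4,2): flips 2 -> legal
(5,2): flips 2 -> legal
(5,5): no bracket -> illegal
(6,2): flips 2 -> legal
(6,3): no bracket -> illegal
(6,4): no bracket -> illegal
B mobility = 4
-- W to move --
(1,4): no bracket -> illegal
(1,5): no bracket -> illegal
(1,6): flips 2 -> legal
(2,3): no bracket -> illegal
(2,4): flips 1 -> legal
(2,6): flips 1 -> legal
(3,6): flips 2 -> legal
(4,6): flips 1 -> legal
(5,5): flips 1 -> legal
(5,6): no bracket -> illegal
(6,3): no bracket -> illegal
(6,4): flips 1 -> legal
(6,5): flips 1 -> legal
W mobility = 8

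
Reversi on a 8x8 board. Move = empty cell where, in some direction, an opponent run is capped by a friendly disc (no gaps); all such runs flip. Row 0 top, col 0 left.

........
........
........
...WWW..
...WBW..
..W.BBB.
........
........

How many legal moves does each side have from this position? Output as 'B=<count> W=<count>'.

-- B to move --
(2,2): flips 1 -> legal
(2,3): flips 2 -> legal
(2,4): flips 1 -> legal
(2,5): flips 2 -> legal
(2,6): flips 1 -> legal
(3,2): flips 1 -> legal
(3,6): flips 1 -> legal
(4,1): no bracket -> illegal
(4,2): flips 1 -> legal
(4,6): flips 1 -> legal
(5,1): no bracket -> illegal
(5,3): no bracket -> illegal
(6,1): no bracket -> illegal
(6,2): no bracket -> illegal
(6,3): no bracket -> illegal
B mobility = 9
-- W to move --
(4,6): no bracket -> illegal
(4,7): no bracket -> illegal
(5,3): flips 1 -> legal
(5,7): no bracket -> illegal
(6,3): flips 1 -> legal
(6,4): flips 2 -> legal
(6,5): flips 2 -> legal
(6,6): flips 2 -> legal
(6,7): flips 1 -> legal
W mobility = 6

Answer: B=9 W=6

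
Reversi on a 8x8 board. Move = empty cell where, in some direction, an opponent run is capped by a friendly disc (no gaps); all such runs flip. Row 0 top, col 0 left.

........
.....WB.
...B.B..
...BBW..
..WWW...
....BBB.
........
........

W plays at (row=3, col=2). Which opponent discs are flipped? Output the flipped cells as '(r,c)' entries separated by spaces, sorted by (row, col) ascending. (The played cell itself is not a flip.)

Answer: (3,3) (3,4)

Derivation:
Dir NW: first cell '.' (not opp) -> no flip
Dir N: first cell '.' (not opp) -> no flip
Dir NE: opp run (2,3), next='.' -> no flip
Dir W: first cell '.' (not opp) -> no flip
Dir E: opp run (3,3) (3,4) capped by W -> flip
Dir SW: first cell '.' (not opp) -> no flip
Dir S: first cell 'W' (not opp) -> no flip
Dir SE: first cell 'W' (not opp) -> no flip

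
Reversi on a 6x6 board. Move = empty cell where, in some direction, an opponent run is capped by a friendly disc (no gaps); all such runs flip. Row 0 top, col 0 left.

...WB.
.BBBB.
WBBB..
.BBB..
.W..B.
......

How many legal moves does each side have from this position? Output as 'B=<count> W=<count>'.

Answer: B=3 W=8

Derivation:
-- B to move --
(0,2): flips 1 -> legal
(1,0): no bracket -> illegal
(3,0): no bracket -> illegal
(4,0): no bracket -> illegal
(4,2): no bracket -> illegal
(5,0): flips 1 -> legal
(5,1): flips 1 -> legal
(5,2): no bracket -> illegal
B mobility = 3
-- W to move --
(0,0): no bracket -> illegal
(0,1): flips 3 -> legal
(0,2): flips 1 -> legal
(0,5): flips 4 -> legal
(1,0): no bracket -> illegal
(1,5): no bracket -> illegal
(2,4): flips 3 -> legal
(2,5): flips 1 -> legal
(3,0): flips 2 -> legal
(3,4): no bracket -> illegal
(3,5): no bracket -> illegal
(4,0): no bracket -> illegal
(4,2): flips 1 -> legal
(4,3): flips 3 -> legal
(4,5): no bracket -> illegal
(5,3): no bracket -> illegal
(5,4): no bracket -> illegal
(5,5): no bracket -> illegal
W mobility = 8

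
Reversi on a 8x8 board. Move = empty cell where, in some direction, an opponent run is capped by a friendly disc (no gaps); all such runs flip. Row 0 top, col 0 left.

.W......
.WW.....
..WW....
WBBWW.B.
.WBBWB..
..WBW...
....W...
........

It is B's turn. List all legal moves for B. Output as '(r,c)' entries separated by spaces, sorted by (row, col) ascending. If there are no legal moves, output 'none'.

Answer: (0,2) (1,3) (1,4) (2,4) (2,5) (3,5) (4,0) (5,0) (5,1) (5,5) (6,1) (6,2) (6,3) (6,5) (7,5)

Derivation:
(0,0): no bracket -> illegal
(0,2): flips 2 -> legal
(0,3): no bracket -> illegal
(1,0): no bracket -> illegal
(1,3): flips 3 -> legal
(1,4): flips 1 -> legal
(2,0): no bracket -> illegal
(2,1): no bracket -> illegal
(2,4): flips 1 -> legal
(2,5): flips 1 -> legal
(3,5): flips 3 -> legal
(4,0): flips 1 -> legal
(5,0): flips 1 -> legal
(5,1): flips 2 -> legal
(5,5): flips 1 -> legal
(6,1): flips 1 -> legal
(6,2): flips 1 -> legal
(6,3): flips 1 -> legal
(6,5): flips 1 -> legal
(7,3): no bracket -> illegal
(7,4): no bracket -> illegal
(7,5): flips 1 -> legal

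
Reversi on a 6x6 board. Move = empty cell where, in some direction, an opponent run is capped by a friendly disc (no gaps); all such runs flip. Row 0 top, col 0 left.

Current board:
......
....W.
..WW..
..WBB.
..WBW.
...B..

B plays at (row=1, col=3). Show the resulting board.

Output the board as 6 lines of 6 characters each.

Answer: ......
...BW.
..WB..
..WBB.
..WBW.
...B..

Derivation:
Place B at (1,3); scan 8 dirs for brackets.
Dir NW: first cell '.' (not opp) -> no flip
Dir N: first cell '.' (not opp) -> no flip
Dir NE: first cell '.' (not opp) -> no flip
Dir W: first cell '.' (not opp) -> no flip
Dir E: opp run (1,4), next='.' -> no flip
Dir SW: opp run (2,2), next='.' -> no flip
Dir S: opp run (2,3) capped by B -> flip
Dir SE: first cell '.' (not opp) -> no flip
All flips: (2,3)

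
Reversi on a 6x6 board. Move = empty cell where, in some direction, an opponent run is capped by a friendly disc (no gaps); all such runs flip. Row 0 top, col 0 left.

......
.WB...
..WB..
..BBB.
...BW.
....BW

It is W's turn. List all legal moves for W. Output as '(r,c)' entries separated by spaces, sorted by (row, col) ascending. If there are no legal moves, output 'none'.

(0,1): no bracket -> illegal
(0,2): flips 1 -> legal
(0,3): no bracket -> illegal
(1,3): flips 1 -> legal
(1,4): no bracket -> illegal
(2,1): no bracket -> illegal
(2,4): flips 2 -> legal
(2,5): no bracket -> illegal
(3,1): no bracket -> illegal
(3,5): no bracket -> illegal
(4,1): no bracket -> illegal
(4,2): flips 2 -> legal
(4,5): no bracket -> illegal
(5,2): no bracket -> illegal
(5,3): flips 1 -> legal

Answer: (0,2) (1,3) (2,4) (4,2) (5,3)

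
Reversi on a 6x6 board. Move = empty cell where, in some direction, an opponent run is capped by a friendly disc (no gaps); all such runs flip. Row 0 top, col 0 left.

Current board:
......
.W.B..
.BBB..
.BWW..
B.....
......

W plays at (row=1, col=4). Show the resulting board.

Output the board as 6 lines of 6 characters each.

Answer: ......
.W.BW.
.BBW..
.BWW..
B.....
......

Derivation:
Place W at (1,4); scan 8 dirs for brackets.
Dir NW: first cell '.' (not opp) -> no flip
Dir N: first cell '.' (not opp) -> no flip
Dir NE: first cell '.' (not opp) -> no flip
Dir W: opp run (1,3), next='.' -> no flip
Dir E: first cell '.' (not opp) -> no flip
Dir SW: opp run (2,3) capped by W -> flip
Dir S: first cell '.' (not opp) -> no flip
Dir SE: first cell '.' (not opp) -> no flip
All flips: (2,3)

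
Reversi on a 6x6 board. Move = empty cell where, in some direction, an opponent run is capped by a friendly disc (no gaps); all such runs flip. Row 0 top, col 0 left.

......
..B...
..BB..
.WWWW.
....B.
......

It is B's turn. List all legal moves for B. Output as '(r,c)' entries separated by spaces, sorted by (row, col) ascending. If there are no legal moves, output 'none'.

Answer: (2,4) (4,0) (4,1) (4,2) (4,3) (4,5)

Derivation:
(2,0): no bracket -> illegal
(2,1): no bracket -> illegal
(2,4): flips 1 -> legal
(2,5): no bracket -> illegal
(3,0): no bracket -> illegal
(3,5): no bracket -> illegal
(4,0): flips 1 -> legal
(4,1): flips 1 -> legal
(4,2): flips 1 -> legal
(4,3): flips 1 -> legal
(4,5): flips 1 -> legal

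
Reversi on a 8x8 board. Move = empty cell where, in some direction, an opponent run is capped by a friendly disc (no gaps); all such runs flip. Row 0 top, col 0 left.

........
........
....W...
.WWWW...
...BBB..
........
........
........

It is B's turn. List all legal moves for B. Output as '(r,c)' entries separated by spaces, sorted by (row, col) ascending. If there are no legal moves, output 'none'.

(1,3): no bracket -> illegal
(1,4): flips 2 -> legal
(1,5): no bracket -> illegal
(2,0): no bracket -> illegal
(2,1): flips 1 -> legal
(2,2): flips 1 -> legal
(2,3): flips 2 -> legal
(2,5): flips 1 -> legal
(3,0): no bracket -> illegal
(3,5): no bracket -> illegal
(4,0): no bracket -> illegal
(4,1): no bracket -> illegal
(4,2): no bracket -> illegal

Answer: (1,4) (2,1) (2,2) (2,3) (2,5)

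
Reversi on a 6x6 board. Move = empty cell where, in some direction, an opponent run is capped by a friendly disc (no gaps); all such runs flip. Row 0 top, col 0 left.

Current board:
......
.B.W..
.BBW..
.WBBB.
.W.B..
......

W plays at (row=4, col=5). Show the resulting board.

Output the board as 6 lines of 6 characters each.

Place W at (4,5); scan 8 dirs for brackets.
Dir NW: opp run (3,4) capped by W -> flip
Dir N: first cell '.' (not opp) -> no flip
Dir NE: edge -> no flip
Dir W: first cell '.' (not opp) -> no flip
Dir E: edge -> no flip
Dir SW: first cell '.' (not opp) -> no flip
Dir S: first cell '.' (not opp) -> no flip
Dir SE: edge -> no flip
All flips: (3,4)

Answer: ......
.B.W..
.BBW..
.WBBW.
.W.B.W
......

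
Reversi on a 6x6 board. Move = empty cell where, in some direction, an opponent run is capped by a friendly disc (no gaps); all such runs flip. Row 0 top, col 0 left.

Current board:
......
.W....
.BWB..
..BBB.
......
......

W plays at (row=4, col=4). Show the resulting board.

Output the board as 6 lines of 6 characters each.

Answer: ......
.W....
.BWB..
..BWB.
....W.
......

Derivation:
Place W at (4,4); scan 8 dirs for brackets.
Dir NW: opp run (3,3) capped by W -> flip
Dir N: opp run (3,4), next='.' -> no flip
Dir NE: first cell '.' (not opp) -> no flip
Dir W: first cell '.' (not opp) -> no flip
Dir E: first cell '.' (not opp) -> no flip
Dir SW: first cell '.' (not opp) -> no flip
Dir S: first cell '.' (not opp) -> no flip
Dir SE: first cell '.' (not opp) -> no flip
All flips: (3,3)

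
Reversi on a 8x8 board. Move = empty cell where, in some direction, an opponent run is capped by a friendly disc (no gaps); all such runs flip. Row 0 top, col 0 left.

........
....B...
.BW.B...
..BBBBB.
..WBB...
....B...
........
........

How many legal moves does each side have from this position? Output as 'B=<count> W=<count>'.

-- B to move --
(1,1): flips 1 -> legal
(1,2): flips 1 -> legal
(1,3): no bracket -> illegal
(2,3): flips 1 -> legal
(3,1): no bracket -> illegal
(4,1): flips 1 -> legal
(5,1): flips 1 -> legal
(5,2): flips 1 -> legal
(5,3): no bracket -> illegal
B mobility = 6
-- W to move --
(0,3): no bracket -> illegal
(0,4): no bracket -> illegal
(0,5): no bracket -> illegal
(1,0): no bracket -> illegal
(1,1): no bracket -> illegal
(1,2): no bracket -> illegal
(1,3): no bracket -> illegal
(1,5): flips 2 -> legal
(2,0): flips 1 -> legal
(2,3): no bracket -> illegal
(2,5): no bracket -> illegal
(2,6): no bracket -> illegal
(2,7): no bracket -> illegal
(3,0): no bracket -> illegal
(3,1): no bracket -> illegal
(3,7): no bracket -> illegal
(4,1): no bracket -> illegal
(4,5): flips 2 -> legal
(4,6): no bracket -> illegal
(4,7): no bracket -> illegal
(5,2): no bracket -> illegal
(5,3): no bracket -> illegal
(5,5): flips 2 -> legal
(6,3): no bracket -> illegal
(6,4): no bracket -> illegal
(6,5): no bracket -> illegal
W mobility = 4

Answer: B=6 W=4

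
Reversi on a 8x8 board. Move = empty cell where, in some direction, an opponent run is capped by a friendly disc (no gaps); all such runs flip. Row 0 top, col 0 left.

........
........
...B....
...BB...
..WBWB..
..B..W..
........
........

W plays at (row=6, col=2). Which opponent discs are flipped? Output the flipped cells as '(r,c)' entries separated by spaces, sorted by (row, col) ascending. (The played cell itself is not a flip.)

Answer: (5,2)

Derivation:
Dir NW: first cell '.' (not opp) -> no flip
Dir N: opp run (5,2) capped by W -> flip
Dir NE: first cell '.' (not opp) -> no flip
Dir W: first cell '.' (not opp) -> no flip
Dir E: first cell '.' (not opp) -> no flip
Dir SW: first cell '.' (not opp) -> no flip
Dir S: first cell '.' (not opp) -> no flip
Dir SE: first cell '.' (not opp) -> no flip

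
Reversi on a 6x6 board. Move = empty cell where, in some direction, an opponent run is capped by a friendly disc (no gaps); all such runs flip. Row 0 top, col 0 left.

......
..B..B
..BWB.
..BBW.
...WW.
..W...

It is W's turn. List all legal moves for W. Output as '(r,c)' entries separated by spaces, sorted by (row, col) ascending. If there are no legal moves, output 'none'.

Answer: (0,1) (1,1) (1,4) (2,1) (2,5) (3,1) (4,1)

Derivation:
(0,1): flips 1 -> legal
(0,2): no bracket -> illegal
(0,3): no bracket -> illegal
(0,4): no bracket -> illegal
(0,5): no bracket -> illegal
(1,1): flips 2 -> legal
(1,3): no bracket -> illegal
(1,4): flips 1 -> legal
(2,1): flips 2 -> legal
(2,5): flips 1 -> legal
(3,1): flips 2 -> legal
(3,5): no bracket -> illegal
(4,1): flips 1 -> legal
(4,2): no bracket -> illegal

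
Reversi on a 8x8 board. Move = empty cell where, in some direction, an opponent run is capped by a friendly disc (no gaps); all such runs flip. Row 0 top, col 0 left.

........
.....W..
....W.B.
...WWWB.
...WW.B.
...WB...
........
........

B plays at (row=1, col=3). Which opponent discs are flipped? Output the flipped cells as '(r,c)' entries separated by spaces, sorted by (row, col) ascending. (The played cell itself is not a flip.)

Answer: (2,4) (3,5)

Derivation:
Dir NW: first cell '.' (not opp) -> no flip
Dir N: first cell '.' (not opp) -> no flip
Dir NE: first cell '.' (not opp) -> no flip
Dir W: first cell '.' (not opp) -> no flip
Dir E: first cell '.' (not opp) -> no flip
Dir SW: first cell '.' (not opp) -> no flip
Dir S: first cell '.' (not opp) -> no flip
Dir SE: opp run (2,4) (3,5) capped by B -> flip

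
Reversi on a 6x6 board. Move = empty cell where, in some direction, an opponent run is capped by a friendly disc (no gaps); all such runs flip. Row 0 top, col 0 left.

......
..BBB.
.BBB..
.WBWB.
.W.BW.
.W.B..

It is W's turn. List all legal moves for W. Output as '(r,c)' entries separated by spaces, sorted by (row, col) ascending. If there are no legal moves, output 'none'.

(0,1): no bracket -> illegal
(0,2): no bracket -> illegal
(0,3): flips 2 -> legal
(0,4): flips 2 -> legal
(0,5): flips 3 -> legal
(1,0): no bracket -> illegal
(1,1): flips 2 -> legal
(1,5): no bracket -> illegal
(2,0): no bracket -> illegal
(2,4): flips 1 -> legal
(2,5): no bracket -> illegal
(3,0): no bracket -> illegal
(3,5): flips 1 -> legal
(4,2): flips 1 -> legal
(4,5): no bracket -> illegal
(5,2): no bracket -> illegal
(5,4): no bracket -> illegal

Answer: (0,3) (0,4) (0,5) (1,1) (2,4) (3,5) (4,2)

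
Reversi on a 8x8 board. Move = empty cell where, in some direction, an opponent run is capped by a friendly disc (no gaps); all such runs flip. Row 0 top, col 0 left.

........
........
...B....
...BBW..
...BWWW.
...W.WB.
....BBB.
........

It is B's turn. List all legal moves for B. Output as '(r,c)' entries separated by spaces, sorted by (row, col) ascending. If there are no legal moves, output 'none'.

(2,4): no bracket -> illegal
(2,5): flips 3 -> legal
(2,6): no bracket -> illegal
(3,6): flips 2 -> legal
(3,7): flips 2 -> legal
(4,2): flips 1 -> legal
(4,7): flips 3 -> legal
(5,2): no bracket -> illegal
(5,4): flips 2 -> legal
(5,7): no bracket -> illegal
(6,2): no bracket -> illegal
(6,3): flips 1 -> legal

Answer: (2,5) (3,6) (3,7) (4,2) (4,7) (5,4) (6,3)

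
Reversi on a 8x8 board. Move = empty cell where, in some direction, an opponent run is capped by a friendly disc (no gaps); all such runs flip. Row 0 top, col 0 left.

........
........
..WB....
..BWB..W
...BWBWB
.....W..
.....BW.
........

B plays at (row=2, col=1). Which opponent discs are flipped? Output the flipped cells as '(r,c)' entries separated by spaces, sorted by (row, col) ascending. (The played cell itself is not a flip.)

Dir NW: first cell '.' (not opp) -> no flip
Dir N: first cell '.' (not opp) -> no flip
Dir NE: first cell '.' (not opp) -> no flip
Dir W: first cell '.' (not opp) -> no flip
Dir E: opp run (2,2) capped by B -> flip
Dir SW: first cell '.' (not opp) -> no flip
Dir S: first cell '.' (not opp) -> no flip
Dir SE: first cell 'B' (not opp) -> no flip

Answer: (2,2)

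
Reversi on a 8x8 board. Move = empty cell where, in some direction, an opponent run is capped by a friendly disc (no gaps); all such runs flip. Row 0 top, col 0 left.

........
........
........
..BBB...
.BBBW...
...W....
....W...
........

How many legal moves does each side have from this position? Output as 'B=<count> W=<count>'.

-- B to move --
(3,5): no bracket -> illegal
(4,5): flips 1 -> legal
(5,2): no bracket -> illegal
(5,4): flips 1 -> legal
(5,5): flips 1 -> legal
(6,2): no bracket -> illegal
(6,3): flips 1 -> legal
(6,5): no bracket -> illegal
(7,3): no bracket -> illegal
(7,4): no bracket -> illegal
(7,5): flips 2 -> legal
B mobility = 5
-- W to move --
(2,1): no bracket -> illegal
(2,2): flips 1 -> legal
(2,3): flips 2 -> legal
(2,4): flips 1 -> legal
(2,5): no bracket -> illegal
(3,0): no bracket -> illegal
(3,1): flips 1 -> legal
(3,5): no bracket -> illegal
(4,0): flips 3 -> legal
(4,5): no bracket -> illegal
(5,0): no bracket -> illegal
(5,1): no bracket -> illegal
(5,2): no bracket -> illegal
(5,4): no bracket -> illegal
W mobility = 5

Answer: B=5 W=5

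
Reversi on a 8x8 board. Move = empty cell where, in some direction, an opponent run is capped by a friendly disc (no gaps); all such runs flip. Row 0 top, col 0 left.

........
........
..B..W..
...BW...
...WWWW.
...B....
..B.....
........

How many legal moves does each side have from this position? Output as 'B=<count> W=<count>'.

Answer: B=2 W=5

Derivation:
-- B to move --
(1,4): no bracket -> illegal
(1,5): no bracket -> illegal
(1,6): no bracket -> illegal
(2,3): no bracket -> illegal
(2,4): no bracket -> illegal
(2,6): no bracket -> illegal
(3,2): no bracket -> illegal
(3,5): flips 2 -> legal
(3,6): no bracket -> illegal
(3,7): no bracket -> illegal
(4,2): no bracket -> illegal
(4,7): no bracket -> illegal
(5,2): no bracket -> illegal
(5,4): no bracket -> illegal
(5,5): flips 1 -> legal
(5,6): no bracket -> illegal
(5,7): no bracket -> illegal
B mobility = 2
-- W to move --
(1,1): flips 2 -> legal
(1,2): no bracket -> illegal
(1,3): no bracket -> illegal
(2,1): no bracket -> illegal
(2,3): flips 1 -> legal
(2,4): no bracket -> illegal
(3,1): no bracket -> illegal
(3,2): flips 1 -> legal
(4,2): no bracket -> illegal
(5,1): no bracket -> illegal
(5,2): no bracket -> illegal
(5,4): no bracket -> illegal
(6,1): no bracket -> illegal
(6,3): flips 1 -> legal
(6,4): no bracket -> illegal
(7,1): flips 2 -> legal
(7,2): no bracket -> illegal
(7,3): no bracket -> illegal
W mobility = 5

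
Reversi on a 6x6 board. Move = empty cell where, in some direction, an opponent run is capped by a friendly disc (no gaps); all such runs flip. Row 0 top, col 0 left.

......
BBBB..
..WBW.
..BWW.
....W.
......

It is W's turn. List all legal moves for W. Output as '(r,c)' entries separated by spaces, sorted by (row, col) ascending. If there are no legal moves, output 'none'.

Answer: (0,0) (0,1) (0,2) (0,3) (0,4) (3,1) (4,2)

Derivation:
(0,0): flips 1 -> legal
(0,1): flips 2 -> legal
(0,2): flips 2 -> legal
(0,3): flips 2 -> legal
(0,4): flips 1 -> legal
(1,4): no bracket -> illegal
(2,0): no bracket -> illegal
(2,1): no bracket -> illegal
(3,1): flips 1 -> legal
(4,1): no bracket -> illegal
(4,2): flips 1 -> legal
(4,3): no bracket -> illegal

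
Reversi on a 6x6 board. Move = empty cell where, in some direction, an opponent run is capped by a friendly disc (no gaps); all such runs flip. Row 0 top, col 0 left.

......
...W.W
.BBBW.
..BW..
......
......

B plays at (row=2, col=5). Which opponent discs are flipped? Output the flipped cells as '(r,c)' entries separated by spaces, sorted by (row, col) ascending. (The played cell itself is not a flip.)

Answer: (2,4)

Derivation:
Dir NW: first cell '.' (not opp) -> no flip
Dir N: opp run (1,5), next='.' -> no flip
Dir NE: edge -> no flip
Dir W: opp run (2,4) capped by B -> flip
Dir E: edge -> no flip
Dir SW: first cell '.' (not opp) -> no flip
Dir S: first cell '.' (not opp) -> no flip
Dir SE: edge -> no flip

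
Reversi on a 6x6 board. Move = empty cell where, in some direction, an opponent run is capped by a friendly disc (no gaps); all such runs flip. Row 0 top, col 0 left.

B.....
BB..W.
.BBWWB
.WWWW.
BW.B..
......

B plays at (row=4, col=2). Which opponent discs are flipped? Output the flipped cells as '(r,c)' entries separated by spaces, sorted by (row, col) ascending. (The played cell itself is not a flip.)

Answer: (3,2) (4,1)

Derivation:
Dir NW: opp run (3,1), next='.' -> no flip
Dir N: opp run (3,2) capped by B -> flip
Dir NE: opp run (3,3) (2,4), next='.' -> no flip
Dir W: opp run (4,1) capped by B -> flip
Dir E: first cell 'B' (not opp) -> no flip
Dir SW: first cell '.' (not opp) -> no flip
Dir S: first cell '.' (not opp) -> no flip
Dir SE: first cell '.' (not opp) -> no flip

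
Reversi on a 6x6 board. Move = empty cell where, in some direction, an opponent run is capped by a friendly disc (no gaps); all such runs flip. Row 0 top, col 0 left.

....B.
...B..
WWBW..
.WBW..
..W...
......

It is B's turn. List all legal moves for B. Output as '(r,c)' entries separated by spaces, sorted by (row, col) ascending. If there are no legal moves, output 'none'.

(1,0): flips 1 -> legal
(1,1): no bracket -> illegal
(1,2): no bracket -> illegal
(1,4): flips 1 -> legal
(2,4): flips 1 -> legal
(3,0): flips 1 -> legal
(3,4): flips 1 -> legal
(4,0): flips 1 -> legal
(4,1): no bracket -> illegal
(4,3): flips 2 -> legal
(4,4): flips 1 -> legal
(5,1): no bracket -> illegal
(5,2): flips 1 -> legal
(5,3): no bracket -> illegal

Answer: (1,0) (1,4) (2,4) (3,0) (3,4) (4,0) (4,3) (4,4) (5,2)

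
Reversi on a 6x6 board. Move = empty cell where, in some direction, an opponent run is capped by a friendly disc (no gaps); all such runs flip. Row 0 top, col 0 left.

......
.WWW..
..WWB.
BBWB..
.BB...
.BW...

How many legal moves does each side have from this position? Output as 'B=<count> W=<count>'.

-- B to move --
(0,0): flips 2 -> legal
(0,1): no bracket -> illegal
(0,2): flips 4 -> legal
(0,3): flips 2 -> legal
(0,4): flips 2 -> legal
(1,0): no bracket -> illegal
(1,4): flips 2 -> legal
(2,0): no bracket -> illegal
(2,1): flips 2 -> legal
(3,4): no bracket -> illegal
(4,3): no bracket -> illegal
(5,3): flips 1 -> legal
B mobility = 7
-- W to move --
(1,4): no bracket -> illegal
(1,5): no bracket -> illegal
(2,0): no bracket -> illegal
(2,1): no bracket -> illegal
(2,5): flips 1 -> legal
(3,4): flips 1 -> legal
(3,5): flips 1 -> legal
(4,0): flips 1 -> legal
(4,3): flips 1 -> legal
(4,4): flips 1 -> legal
(5,0): flips 2 -> legal
(5,3): no bracket -> illegal
W mobility = 7

Answer: B=7 W=7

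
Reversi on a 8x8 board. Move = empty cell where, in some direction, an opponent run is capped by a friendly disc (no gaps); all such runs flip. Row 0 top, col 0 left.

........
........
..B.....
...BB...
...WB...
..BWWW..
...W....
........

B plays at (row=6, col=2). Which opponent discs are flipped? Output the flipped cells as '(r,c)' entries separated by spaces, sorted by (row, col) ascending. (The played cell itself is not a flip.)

Answer: (5,3)

Derivation:
Dir NW: first cell '.' (not opp) -> no flip
Dir N: first cell 'B' (not opp) -> no flip
Dir NE: opp run (5,3) capped by B -> flip
Dir W: first cell '.' (not opp) -> no flip
Dir E: opp run (6,3), next='.' -> no flip
Dir SW: first cell '.' (not opp) -> no flip
Dir S: first cell '.' (not opp) -> no flip
Dir SE: first cell '.' (not opp) -> no flip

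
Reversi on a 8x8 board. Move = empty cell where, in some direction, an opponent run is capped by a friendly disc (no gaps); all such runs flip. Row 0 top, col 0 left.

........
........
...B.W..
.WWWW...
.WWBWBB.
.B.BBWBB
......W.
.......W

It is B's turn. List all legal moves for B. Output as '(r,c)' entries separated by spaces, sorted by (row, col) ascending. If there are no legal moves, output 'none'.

Answer: (1,6) (2,0) (2,1) (2,4) (3,5) (4,0) (5,0) (6,4) (6,5) (7,5) (7,6)

Derivation:
(1,4): no bracket -> illegal
(1,5): no bracket -> illegal
(1,6): flips 2 -> legal
(2,0): flips 2 -> legal
(2,1): flips 3 -> legal
(2,2): no bracket -> illegal
(2,4): flips 4 -> legal
(2,6): no bracket -> illegal
(3,0): no bracket -> illegal
(3,5): flips 1 -> legal
(3,6): no bracket -> illegal
(4,0): flips 2 -> legal
(5,0): flips 2 -> legal
(5,2): no bracket -> illegal
(6,4): flips 1 -> legal
(6,5): flips 1 -> legal
(6,7): no bracket -> illegal
(7,5): flips 1 -> legal
(7,6): flips 1 -> legal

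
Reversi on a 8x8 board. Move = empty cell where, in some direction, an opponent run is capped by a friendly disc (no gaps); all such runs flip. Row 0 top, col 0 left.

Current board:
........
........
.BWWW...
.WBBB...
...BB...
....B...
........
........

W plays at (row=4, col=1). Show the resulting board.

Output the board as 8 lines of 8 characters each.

Answer: ........
........
.BWWW...
.WWBB...
.W.BB...
....B...
........
........

Derivation:
Place W at (4,1); scan 8 dirs for brackets.
Dir NW: first cell '.' (not opp) -> no flip
Dir N: first cell 'W' (not opp) -> no flip
Dir NE: opp run (3,2) capped by W -> flip
Dir W: first cell '.' (not opp) -> no flip
Dir E: first cell '.' (not opp) -> no flip
Dir SW: first cell '.' (not opp) -> no flip
Dir S: first cell '.' (not opp) -> no flip
Dir SE: first cell '.' (not opp) -> no flip
All flips: (3,2)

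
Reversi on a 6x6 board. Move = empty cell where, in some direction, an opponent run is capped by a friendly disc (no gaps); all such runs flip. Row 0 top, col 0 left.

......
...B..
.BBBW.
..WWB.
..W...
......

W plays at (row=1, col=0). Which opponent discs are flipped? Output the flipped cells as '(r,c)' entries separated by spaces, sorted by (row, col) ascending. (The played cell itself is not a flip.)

Dir NW: edge -> no flip
Dir N: first cell '.' (not opp) -> no flip
Dir NE: first cell '.' (not opp) -> no flip
Dir W: edge -> no flip
Dir E: first cell '.' (not opp) -> no flip
Dir SW: edge -> no flip
Dir S: first cell '.' (not opp) -> no flip
Dir SE: opp run (2,1) capped by W -> flip

Answer: (2,1)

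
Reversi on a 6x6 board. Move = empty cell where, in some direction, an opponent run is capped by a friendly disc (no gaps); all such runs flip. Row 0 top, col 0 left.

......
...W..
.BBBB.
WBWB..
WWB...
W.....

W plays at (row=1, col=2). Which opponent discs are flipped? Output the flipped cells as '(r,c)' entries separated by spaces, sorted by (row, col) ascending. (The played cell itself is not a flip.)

Answer: (2,1) (2,2)

Derivation:
Dir NW: first cell '.' (not opp) -> no flip
Dir N: first cell '.' (not opp) -> no flip
Dir NE: first cell '.' (not opp) -> no flip
Dir W: first cell '.' (not opp) -> no flip
Dir E: first cell 'W' (not opp) -> no flip
Dir SW: opp run (2,1) capped by W -> flip
Dir S: opp run (2,2) capped by W -> flip
Dir SE: opp run (2,3), next='.' -> no flip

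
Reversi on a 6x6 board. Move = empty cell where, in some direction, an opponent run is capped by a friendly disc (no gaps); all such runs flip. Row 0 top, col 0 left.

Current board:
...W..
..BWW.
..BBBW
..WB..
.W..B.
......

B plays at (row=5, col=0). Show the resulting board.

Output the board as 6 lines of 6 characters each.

Place B at (5,0); scan 8 dirs for brackets.
Dir NW: edge -> no flip
Dir N: first cell '.' (not opp) -> no flip
Dir NE: opp run (4,1) (3,2) capped by B -> flip
Dir W: edge -> no flip
Dir E: first cell '.' (not opp) -> no flip
Dir SW: edge -> no flip
Dir S: edge -> no flip
Dir SE: edge -> no flip
All flips: (3,2) (4,1)

Answer: ...W..
..BWW.
..BBBW
..BB..
.B..B.
B.....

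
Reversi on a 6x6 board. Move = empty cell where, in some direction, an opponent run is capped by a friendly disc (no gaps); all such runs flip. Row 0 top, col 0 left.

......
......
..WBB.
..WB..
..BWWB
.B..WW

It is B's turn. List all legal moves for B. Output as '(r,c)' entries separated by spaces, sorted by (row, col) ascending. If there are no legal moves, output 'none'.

(1,1): flips 1 -> legal
(1,2): flips 2 -> legal
(1,3): no bracket -> illegal
(2,1): flips 1 -> legal
(3,1): flips 1 -> legal
(3,4): no bracket -> illegal
(3,5): no bracket -> illegal
(4,1): flips 1 -> legal
(5,2): no bracket -> illegal
(5,3): flips 1 -> legal

Answer: (1,1) (1,2) (2,1) (3,1) (4,1) (5,3)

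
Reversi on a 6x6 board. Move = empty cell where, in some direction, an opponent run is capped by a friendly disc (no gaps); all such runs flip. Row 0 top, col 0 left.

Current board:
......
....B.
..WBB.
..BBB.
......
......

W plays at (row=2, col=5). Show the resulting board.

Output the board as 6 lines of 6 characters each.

Answer: ......
....B.
..WWWW
..BBB.
......
......

Derivation:
Place W at (2,5); scan 8 dirs for brackets.
Dir NW: opp run (1,4), next='.' -> no flip
Dir N: first cell '.' (not opp) -> no flip
Dir NE: edge -> no flip
Dir W: opp run (2,4) (2,3) capped by W -> flip
Dir E: edge -> no flip
Dir SW: opp run (3,4), next='.' -> no flip
Dir S: first cell '.' (not opp) -> no flip
Dir SE: edge -> no flip
All flips: (2,3) (2,4)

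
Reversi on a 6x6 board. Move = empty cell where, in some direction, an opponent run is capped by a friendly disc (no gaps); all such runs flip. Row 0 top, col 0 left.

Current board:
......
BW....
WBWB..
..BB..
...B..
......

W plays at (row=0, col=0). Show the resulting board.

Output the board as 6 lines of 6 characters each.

Answer: W.....
WW....
WBWB..
..BB..
...B..
......

Derivation:
Place W at (0,0); scan 8 dirs for brackets.
Dir NW: edge -> no flip
Dir N: edge -> no flip
Dir NE: edge -> no flip
Dir W: edge -> no flip
Dir E: first cell '.' (not opp) -> no flip
Dir SW: edge -> no flip
Dir S: opp run (1,0) capped by W -> flip
Dir SE: first cell 'W' (not opp) -> no flip
All flips: (1,0)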